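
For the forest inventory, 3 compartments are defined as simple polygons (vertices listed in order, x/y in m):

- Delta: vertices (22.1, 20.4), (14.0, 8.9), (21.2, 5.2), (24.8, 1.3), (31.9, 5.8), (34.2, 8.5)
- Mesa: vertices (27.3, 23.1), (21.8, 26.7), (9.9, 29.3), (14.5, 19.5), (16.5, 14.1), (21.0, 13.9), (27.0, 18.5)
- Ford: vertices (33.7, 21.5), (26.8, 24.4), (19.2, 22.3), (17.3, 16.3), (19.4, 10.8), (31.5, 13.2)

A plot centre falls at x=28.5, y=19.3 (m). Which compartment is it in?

Cast a ray rightward from (28.5, 19.3). For each polygon, the edges (by vertex number in listed order) whose endpoints lie on opposite sides of y = 19.3, where each meets that height, and whether that is right or left of the point:
Delta: 1–2 at x≈21.33 (left), 6–1 at x≈23.22 (left) → 0 crossings.
Mesa: 4–5 at x≈14.57 (left), 7–1 at x≈27.05 (left) → 0 crossings.
Ford: 3–4 at x≈18.25 (left), 6–1 at x≈33.12 (right) → 1 crossing.
Only Ford has an odd count, so the point is inside Ford.

Ford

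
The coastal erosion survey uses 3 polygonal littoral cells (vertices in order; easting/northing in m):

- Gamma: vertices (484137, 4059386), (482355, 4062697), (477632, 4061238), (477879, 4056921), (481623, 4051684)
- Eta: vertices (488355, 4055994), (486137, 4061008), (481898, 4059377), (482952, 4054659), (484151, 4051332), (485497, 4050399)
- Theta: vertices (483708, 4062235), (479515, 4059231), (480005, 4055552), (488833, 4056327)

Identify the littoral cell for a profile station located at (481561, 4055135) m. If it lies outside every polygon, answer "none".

Cast a ray rightward from (481561, 4055135). For each polygon, the edges (by vertex number in listed order) whose endpoints lie on opposite sides of northing = 4055135, where each meets that height, and whether that is right or left of the point:
Gamma: 4–5 at easting≈479155.8 (left), 5–1 at easting≈482749.4 (right) → 1 crossing.
Eta: 3–4 at easting≈482845.7 (right), 6–1 at easting≈487916.2 (right) → 2 crossings.
Theta: no edge straddles that height → 0 crossings.
Only Gamma has an odd count, so the point is inside Gamma.

Gamma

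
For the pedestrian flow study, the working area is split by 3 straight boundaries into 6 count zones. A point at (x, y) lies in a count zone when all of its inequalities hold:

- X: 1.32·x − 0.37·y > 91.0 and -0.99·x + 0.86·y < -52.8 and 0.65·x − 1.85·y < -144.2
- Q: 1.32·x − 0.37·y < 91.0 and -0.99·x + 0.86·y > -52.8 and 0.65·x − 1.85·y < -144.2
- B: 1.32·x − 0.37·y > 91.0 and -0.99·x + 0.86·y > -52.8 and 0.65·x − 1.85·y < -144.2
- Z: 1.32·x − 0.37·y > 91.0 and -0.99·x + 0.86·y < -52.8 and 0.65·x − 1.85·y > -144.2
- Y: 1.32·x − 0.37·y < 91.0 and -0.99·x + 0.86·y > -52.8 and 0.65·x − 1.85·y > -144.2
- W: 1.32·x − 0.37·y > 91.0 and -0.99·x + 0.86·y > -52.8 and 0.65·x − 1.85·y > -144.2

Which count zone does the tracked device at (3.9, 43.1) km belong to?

1.32·3.9 − 0.37·43.1 = -10.799, which is < 91.0
-0.99·3.9 + 0.86·43.1 = 33.205, which is > -52.8
0.65·3.9 − 1.85·43.1 = -77.200, which is > -144.2
This sign pattern matches Y.

Y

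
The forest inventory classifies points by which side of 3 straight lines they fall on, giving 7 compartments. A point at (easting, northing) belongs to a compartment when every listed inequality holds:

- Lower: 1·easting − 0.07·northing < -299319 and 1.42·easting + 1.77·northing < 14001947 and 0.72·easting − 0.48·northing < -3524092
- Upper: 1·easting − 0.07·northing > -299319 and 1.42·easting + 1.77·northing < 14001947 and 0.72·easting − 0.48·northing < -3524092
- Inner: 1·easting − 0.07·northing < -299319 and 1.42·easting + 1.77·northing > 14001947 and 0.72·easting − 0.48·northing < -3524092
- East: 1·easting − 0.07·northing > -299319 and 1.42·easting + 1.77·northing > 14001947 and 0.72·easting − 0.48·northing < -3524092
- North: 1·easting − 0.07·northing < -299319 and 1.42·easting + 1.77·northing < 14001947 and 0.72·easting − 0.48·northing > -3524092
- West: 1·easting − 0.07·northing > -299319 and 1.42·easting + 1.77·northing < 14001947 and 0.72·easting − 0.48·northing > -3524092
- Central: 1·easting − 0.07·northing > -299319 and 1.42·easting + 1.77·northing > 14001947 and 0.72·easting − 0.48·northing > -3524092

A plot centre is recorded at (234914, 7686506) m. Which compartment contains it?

North

1·234914 − 0.07·7686506 = -303141.420, which is < -299319
1.42·234914 + 1.77·7686506 = 13938693.500, which is < 14001947
0.72·234914 − 0.48·7686506 = -3520384.800, which is > -3524092
This sign pattern matches North.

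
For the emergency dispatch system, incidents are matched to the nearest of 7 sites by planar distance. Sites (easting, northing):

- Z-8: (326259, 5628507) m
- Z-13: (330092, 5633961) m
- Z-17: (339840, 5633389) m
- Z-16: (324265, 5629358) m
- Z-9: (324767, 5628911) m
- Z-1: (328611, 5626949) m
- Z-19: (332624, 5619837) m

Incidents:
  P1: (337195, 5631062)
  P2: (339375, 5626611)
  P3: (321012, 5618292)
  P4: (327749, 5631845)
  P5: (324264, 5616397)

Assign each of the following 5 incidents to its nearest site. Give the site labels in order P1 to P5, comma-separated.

P1 → Z-17 (d²=12410954.00)
P2 → Z-17 (d²=46157509.00)
P3 → Z-9 (d²=126863186.00)
P4 → Z-13 (d²=9967105.00)
P5 → Z-19 (d²=81723200.00)

Z-17, Z-17, Z-9, Z-13, Z-19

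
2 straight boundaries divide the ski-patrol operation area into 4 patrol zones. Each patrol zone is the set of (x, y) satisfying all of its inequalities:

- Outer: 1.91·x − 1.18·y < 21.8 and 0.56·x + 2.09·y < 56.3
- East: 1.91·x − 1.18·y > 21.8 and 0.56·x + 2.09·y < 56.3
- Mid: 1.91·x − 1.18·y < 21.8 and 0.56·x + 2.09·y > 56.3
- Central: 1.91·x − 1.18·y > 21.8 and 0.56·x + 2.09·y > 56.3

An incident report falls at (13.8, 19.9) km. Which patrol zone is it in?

Outer

1.91·13.8 − 1.18·19.9 = 2.876, which is < 21.8
0.56·13.8 + 2.09·19.9 = 49.319, which is < 56.3
This sign pattern matches Outer.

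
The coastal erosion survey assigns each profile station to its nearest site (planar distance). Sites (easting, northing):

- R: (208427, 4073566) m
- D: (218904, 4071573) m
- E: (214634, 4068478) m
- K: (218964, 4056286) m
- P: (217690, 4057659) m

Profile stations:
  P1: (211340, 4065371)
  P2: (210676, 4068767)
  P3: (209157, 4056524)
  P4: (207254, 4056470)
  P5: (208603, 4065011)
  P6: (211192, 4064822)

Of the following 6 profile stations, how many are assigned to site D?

0

P1 → E
P2 → E
P3 → P
P4 → P
P5 → E
P6 → E
0 of the 6 go to D.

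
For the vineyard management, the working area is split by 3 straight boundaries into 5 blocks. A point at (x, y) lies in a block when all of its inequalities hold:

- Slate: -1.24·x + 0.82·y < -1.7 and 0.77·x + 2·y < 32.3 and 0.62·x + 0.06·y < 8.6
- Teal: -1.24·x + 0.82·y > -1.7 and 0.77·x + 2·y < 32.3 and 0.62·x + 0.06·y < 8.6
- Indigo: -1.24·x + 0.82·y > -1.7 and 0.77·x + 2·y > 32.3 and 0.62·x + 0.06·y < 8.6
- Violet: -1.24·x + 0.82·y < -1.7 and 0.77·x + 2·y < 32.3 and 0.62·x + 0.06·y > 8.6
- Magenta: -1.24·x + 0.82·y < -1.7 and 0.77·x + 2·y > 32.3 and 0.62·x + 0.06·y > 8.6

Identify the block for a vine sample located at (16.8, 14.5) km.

Magenta

-1.24·16.8 + 0.82·14.5 = -8.942, which is < -1.7
0.77·16.8 + 2·14.5 = 41.936, which is > 32.3
0.62·16.8 + 0.06·14.5 = 11.286, which is > 8.6
This sign pattern matches Magenta.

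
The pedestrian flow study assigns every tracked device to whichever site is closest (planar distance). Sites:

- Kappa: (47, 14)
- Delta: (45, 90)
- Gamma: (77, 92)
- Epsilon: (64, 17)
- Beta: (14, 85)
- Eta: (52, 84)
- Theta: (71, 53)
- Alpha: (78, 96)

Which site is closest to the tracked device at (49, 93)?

Delta

Squared distances to each site:
Kappa: 6245.000; Delta: 25.000; Gamma: 785.000; Epsilon: 6001.000; Beta: 1289.000; Eta: 90.000; Theta: 2084.000; Alpha: 850.000.
Minimum at Delta.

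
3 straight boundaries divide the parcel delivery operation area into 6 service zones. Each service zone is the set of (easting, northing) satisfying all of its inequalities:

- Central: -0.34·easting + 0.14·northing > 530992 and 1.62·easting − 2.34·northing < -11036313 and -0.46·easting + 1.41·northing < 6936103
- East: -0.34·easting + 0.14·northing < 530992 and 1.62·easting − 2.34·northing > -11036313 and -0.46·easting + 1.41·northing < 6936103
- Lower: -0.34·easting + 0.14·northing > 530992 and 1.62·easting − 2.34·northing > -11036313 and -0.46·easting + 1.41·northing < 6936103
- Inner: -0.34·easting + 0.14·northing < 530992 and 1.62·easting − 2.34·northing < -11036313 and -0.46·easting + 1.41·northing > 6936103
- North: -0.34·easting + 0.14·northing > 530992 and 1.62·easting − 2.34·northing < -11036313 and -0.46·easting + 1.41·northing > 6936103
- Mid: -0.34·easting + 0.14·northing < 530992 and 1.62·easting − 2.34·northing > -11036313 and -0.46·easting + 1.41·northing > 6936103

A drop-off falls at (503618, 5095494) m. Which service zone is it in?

-0.34·503618 + 0.14·5095494 = 542139.040, which is > 530992
1.62·503618 − 2.34·5095494 = -11107594.800, which is < -11036313
-0.46·503618 + 1.41·5095494 = 6952982.260, which is > 6936103
This sign pattern matches North.

North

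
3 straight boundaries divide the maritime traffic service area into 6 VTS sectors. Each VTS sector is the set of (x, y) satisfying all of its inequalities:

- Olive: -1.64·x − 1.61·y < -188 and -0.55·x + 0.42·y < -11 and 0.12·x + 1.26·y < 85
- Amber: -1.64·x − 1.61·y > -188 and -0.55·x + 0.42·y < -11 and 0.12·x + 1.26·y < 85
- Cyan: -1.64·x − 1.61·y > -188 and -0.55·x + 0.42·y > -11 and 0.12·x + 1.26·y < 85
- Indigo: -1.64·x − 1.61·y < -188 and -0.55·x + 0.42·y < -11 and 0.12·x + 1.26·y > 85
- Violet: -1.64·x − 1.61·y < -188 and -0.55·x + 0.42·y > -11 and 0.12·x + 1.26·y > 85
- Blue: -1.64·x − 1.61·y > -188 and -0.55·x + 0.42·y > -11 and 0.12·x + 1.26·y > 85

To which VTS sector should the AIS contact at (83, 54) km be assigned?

Olive

-1.64·83 − 1.61·54 = -223.060, which is < -188
-0.55·83 + 0.42·54 = -22.970, which is < -11
0.12·83 + 1.26·54 = 78.000, which is < 85
This sign pattern matches Olive.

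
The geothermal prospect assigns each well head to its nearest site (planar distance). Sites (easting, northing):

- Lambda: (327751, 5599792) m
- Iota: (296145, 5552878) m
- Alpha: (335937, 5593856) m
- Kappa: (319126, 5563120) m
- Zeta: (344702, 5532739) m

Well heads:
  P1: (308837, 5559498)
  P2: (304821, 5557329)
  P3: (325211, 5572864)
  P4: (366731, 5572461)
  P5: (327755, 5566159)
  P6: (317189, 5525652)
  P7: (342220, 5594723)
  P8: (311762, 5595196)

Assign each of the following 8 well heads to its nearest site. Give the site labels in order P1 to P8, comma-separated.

P1 → Kappa (d²=118982405.00)
P2 → Iota (d²=95084377.00)
P3 → Kappa (d²=131972761.00)
P4 → Alpha (d²=1406016461.00)
P5 → Kappa (d²=83695162.00)
P6 → Zeta (d²=807190738.00)
P7 → Alpha (d²=40227778.00)
P8 → Lambda (d²=276771337.00)

Kappa, Iota, Kappa, Alpha, Kappa, Zeta, Alpha, Lambda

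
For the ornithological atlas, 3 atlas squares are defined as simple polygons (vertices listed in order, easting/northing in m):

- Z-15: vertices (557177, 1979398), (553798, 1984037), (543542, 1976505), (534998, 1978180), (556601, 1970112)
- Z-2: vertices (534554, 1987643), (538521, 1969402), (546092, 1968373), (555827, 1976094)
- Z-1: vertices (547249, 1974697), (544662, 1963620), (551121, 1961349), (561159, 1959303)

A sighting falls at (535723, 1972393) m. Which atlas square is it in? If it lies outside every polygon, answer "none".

Cast a ray rightward from (535723, 1972393). For each polygon, the edges (by vertex number in listed order) whose endpoints lie on opposite sides of northing = 1972393, where each meets that height, and whether that is right or left of the point:
Z-15: 4–5 at easting≈550493.4 (right), 5–1 at easting≈556742.5 (right) → 2 crossings.
Z-2: 1–2 at easting≈537870.5 (right), 3–4 at easting≈551160.6 (right) → 2 crossings.
Z-1: 1–2 at easting≈546710.9 (right), 4–1 at easting≈549330.9 (right) → 2 crossings.
All counts are even, so the point lies outside every listed polygon.

none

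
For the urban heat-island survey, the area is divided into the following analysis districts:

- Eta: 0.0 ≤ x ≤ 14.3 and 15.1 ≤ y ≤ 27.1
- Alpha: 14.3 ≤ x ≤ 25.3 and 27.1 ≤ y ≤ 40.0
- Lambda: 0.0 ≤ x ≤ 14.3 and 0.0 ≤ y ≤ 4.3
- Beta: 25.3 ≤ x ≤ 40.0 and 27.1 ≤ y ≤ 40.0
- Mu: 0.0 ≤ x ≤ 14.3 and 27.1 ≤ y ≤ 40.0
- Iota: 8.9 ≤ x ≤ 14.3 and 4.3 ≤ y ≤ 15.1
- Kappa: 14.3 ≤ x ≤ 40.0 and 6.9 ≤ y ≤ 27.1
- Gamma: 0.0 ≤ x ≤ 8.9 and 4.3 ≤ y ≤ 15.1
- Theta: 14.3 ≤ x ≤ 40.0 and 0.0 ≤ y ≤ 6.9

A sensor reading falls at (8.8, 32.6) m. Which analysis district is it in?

The point has x = 8.8 and y = 32.6.
Only Mu satisfies 0.0 ≤ x ≤ 14.3 and 27.1 ≤ y ≤ 40.0.

Mu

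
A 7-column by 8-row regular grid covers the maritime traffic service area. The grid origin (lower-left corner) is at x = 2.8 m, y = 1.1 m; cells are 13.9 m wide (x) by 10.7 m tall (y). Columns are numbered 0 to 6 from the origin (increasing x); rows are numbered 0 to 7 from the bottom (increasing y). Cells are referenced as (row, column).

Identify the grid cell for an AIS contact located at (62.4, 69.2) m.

Column index: ⌊(62.4 − 2.8) / 13.9⌋ = ⌊4.288⌋ = 4
Row offset from origin: ⌊(69.2 − 1.1) / 10.7⌋ = ⌊6.364⌋ = 6 → row 6

(6, 4)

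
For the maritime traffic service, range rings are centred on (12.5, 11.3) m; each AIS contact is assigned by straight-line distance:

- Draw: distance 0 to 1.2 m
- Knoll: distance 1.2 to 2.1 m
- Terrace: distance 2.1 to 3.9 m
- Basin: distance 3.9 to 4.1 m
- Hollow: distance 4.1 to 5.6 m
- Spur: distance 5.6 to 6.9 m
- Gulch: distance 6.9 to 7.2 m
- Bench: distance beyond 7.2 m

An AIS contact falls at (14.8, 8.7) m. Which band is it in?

Terrace

Distance = √((14.8−12.5)² + (8.7−11.3)²) = √(5.290 + 6.760) = 3.471 m.
2.1 ≤ 3.471 < 3.9 → Terrace.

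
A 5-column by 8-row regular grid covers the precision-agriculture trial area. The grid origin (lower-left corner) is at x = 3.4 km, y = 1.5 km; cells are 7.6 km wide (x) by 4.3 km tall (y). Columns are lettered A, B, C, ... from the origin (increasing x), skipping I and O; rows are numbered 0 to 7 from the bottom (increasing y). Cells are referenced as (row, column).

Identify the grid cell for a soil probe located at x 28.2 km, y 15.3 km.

Column index: ⌊(28.2 − 3.4) / 7.6⌋ = ⌊3.263⌋ = 3 → column D
Row offset from origin: ⌊(15.3 − 1.5) / 4.3⌋ = ⌊3.209⌋ = 3 → row 3

(3, D)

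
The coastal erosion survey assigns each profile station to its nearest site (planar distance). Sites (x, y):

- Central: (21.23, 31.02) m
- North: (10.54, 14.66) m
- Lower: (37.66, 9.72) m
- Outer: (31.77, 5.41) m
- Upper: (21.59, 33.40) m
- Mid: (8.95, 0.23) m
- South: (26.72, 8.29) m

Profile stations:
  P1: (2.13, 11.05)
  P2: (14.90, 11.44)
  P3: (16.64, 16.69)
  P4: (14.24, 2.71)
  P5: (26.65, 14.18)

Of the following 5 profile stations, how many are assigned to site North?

P1 → North
P2 → North
P3 → North
P4 → Mid
P5 → South
3 of the 5 go to North.

3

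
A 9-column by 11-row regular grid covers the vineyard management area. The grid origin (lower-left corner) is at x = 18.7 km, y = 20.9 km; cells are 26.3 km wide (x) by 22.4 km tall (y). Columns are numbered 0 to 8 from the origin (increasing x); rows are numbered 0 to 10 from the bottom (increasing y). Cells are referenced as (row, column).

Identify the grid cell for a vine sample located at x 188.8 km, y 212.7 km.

Column index: ⌊(188.8 − 18.7) / 26.3⌋ = ⌊6.468⌋ = 6
Row offset from origin: ⌊(212.7 − 20.9) / 22.4⌋ = ⌊8.562⌋ = 8 → row 8

(8, 6)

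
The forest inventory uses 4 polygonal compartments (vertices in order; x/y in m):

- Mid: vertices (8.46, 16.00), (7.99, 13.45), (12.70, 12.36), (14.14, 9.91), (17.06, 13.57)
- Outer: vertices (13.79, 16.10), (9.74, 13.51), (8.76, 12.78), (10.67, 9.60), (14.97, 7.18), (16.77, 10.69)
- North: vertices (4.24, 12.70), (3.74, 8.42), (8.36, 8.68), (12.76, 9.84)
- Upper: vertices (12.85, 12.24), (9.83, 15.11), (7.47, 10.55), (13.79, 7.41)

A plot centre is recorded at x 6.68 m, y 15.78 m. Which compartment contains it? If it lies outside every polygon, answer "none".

Cast a ray rightward from (6.68, 15.78). For each polygon, the edges (by vertex number in listed order) whose endpoints lie on opposite sides of y = 15.78, where each meets that height, and whether that is right or left of the point:
Mid: 1–2 at x≈8.419 (right), 5–1 at x≈9.239 (right) → 2 crossings.
Outer: 1–2 at x≈13.290 (right), 6–1 at x≈13.966 (right) → 2 crossings.
North: no edge straddles that height → 0 crossings.
Upper: no edge straddles that height → 0 crossings.
All counts are even, so the point lies outside every listed polygon.

none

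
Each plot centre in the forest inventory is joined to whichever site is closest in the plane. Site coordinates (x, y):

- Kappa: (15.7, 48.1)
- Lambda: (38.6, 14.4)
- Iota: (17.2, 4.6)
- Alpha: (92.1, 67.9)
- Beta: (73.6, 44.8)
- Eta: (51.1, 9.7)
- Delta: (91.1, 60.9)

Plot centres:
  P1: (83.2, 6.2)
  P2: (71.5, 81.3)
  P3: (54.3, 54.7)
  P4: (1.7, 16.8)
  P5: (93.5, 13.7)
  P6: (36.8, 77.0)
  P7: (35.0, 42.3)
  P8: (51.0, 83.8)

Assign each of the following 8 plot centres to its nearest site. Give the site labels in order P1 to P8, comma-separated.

P1 → Eta (d²=1042.66)
P2 → Alpha (d²=603.92)
P3 → Beta (d²=470.50)
P4 → Iota (d²=389.09)
P5 → Beta (d²=1363.22)
P6 → Kappa (d²=1280.42)
P7 → Kappa (d²=406.13)
P8 → Alpha (d²=1942.02)

Eta, Alpha, Beta, Iota, Beta, Kappa, Kappa, Alpha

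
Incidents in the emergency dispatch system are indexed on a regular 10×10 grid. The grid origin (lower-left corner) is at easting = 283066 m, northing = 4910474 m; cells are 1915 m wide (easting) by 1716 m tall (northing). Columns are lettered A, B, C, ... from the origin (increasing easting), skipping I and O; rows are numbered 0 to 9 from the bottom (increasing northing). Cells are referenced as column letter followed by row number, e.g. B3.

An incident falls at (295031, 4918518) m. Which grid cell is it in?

Column index: ⌊(295031 − 283066) / 1915⌋ = ⌊6.248⌋ = 6 → column G
Row offset from origin: ⌊(4918518 − 4910474) / 1716⌋ = ⌊4.688⌋ = 4 → row 4

G4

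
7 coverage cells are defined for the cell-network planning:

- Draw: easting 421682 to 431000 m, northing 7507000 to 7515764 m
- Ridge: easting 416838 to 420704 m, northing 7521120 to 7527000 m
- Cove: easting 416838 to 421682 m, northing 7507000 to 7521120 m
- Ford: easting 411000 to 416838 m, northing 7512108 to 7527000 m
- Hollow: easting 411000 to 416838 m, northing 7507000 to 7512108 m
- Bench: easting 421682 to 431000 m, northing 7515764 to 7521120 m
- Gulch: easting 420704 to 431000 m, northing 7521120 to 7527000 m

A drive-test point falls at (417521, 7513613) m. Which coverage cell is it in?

Cove

The point has easting = 417521 and northing = 7513613.
Only Cove satisfies 416838 ≤ easting ≤ 421682 and 7507000 ≤ northing ≤ 7521120.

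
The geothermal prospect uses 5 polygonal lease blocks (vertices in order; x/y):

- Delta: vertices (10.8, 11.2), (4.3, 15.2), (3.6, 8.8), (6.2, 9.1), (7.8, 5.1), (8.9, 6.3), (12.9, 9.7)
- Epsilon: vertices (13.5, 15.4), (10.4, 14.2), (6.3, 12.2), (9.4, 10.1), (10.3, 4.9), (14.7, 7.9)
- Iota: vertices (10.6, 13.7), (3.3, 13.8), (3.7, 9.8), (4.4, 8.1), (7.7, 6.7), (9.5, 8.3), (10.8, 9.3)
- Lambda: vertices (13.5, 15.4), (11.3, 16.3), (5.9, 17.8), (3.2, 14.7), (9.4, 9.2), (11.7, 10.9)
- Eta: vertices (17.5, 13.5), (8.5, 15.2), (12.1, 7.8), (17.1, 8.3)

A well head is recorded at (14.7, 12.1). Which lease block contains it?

Cast a ray rightward from (14.7, 12.1). For each polygon, the edges (by vertex number in listed order) whose endpoints lie on opposite sides of y = 12.1, where each meets that height, and whether that is right or left of the point:
Delta: 1–2 at x≈9.34 (left), 2–3 at x≈3.96 (left) → 0 crossings.
Epsilon: 3–4 at x≈6.45 (left), 6–1 at x≈14.03 (left) → 0 crossings.
Iota: 2–3 at x≈3.47 (left), 7–1 at x≈10.67 (left) → 0 crossings.
Lambda: 4–5 at x≈6.13 (left), 6–1 at x≈12.18 (left) → 0 crossings.
Eta: 2–3 at x≈10.01 (left), 4–1 at x≈17.39 (right) → 1 crossing.
Only Eta has an odd count, so the point is inside Eta.

Eta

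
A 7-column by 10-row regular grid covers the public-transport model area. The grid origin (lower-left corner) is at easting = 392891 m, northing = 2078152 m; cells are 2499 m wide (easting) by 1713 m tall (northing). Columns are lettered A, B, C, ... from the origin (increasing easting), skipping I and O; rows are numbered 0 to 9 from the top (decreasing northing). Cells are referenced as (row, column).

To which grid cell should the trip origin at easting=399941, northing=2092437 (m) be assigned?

(1, C)

Column index: ⌊(399941 − 392891) / 2499⌋ = ⌊2.821⌋ = 2 → column C
Row offset from origin: ⌊(2092437 − 2078152) / 1713⌋ = ⌊8.339⌋ = 8 → row 1 (counted from top)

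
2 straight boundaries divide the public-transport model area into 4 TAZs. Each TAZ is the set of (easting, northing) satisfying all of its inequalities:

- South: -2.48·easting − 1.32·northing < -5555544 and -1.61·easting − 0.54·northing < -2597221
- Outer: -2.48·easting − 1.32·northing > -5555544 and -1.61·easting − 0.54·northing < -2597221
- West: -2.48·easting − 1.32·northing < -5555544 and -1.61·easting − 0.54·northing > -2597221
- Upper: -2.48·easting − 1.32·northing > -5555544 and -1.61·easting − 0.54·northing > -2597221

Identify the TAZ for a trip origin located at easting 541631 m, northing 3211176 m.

South

-2.48·541631 − 1.32·3211176 = -5581997.200, which is < -5555544
-1.61·541631 − 0.54·3211176 = -2606060.950, which is < -2597221
This sign pattern matches South.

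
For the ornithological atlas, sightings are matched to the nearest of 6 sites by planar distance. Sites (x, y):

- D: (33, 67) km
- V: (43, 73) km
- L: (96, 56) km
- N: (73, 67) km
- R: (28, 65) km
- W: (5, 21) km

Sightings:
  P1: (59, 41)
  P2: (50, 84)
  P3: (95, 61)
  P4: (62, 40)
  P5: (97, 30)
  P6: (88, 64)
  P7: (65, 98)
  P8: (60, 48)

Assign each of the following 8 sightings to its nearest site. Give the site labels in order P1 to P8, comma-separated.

P1 → N (d²=872.00)
P2 → V (d²=170.00)
P3 → L (d²=26.00)
P4 → N (d²=850.00)
P5 → L (d²=677.00)
P6 → L (d²=128.00)
P7 → N (d²=1025.00)
P8 → N (d²=530.00)

N, V, L, N, L, L, N, N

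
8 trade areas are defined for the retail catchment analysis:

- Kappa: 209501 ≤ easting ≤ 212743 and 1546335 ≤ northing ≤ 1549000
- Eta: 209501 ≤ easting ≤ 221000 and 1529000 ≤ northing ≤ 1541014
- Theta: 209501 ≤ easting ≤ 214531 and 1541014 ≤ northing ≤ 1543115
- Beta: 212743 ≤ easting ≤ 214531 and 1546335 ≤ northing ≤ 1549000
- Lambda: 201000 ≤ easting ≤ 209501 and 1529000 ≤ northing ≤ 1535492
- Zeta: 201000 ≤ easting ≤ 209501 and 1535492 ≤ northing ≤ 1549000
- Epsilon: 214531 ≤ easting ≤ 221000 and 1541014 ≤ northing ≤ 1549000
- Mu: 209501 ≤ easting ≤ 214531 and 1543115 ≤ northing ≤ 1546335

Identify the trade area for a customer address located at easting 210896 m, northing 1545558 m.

Mu

The point has easting = 210896 and northing = 1545558.
Only Mu satisfies 209501 ≤ easting ≤ 214531 and 1543115 ≤ northing ≤ 1546335.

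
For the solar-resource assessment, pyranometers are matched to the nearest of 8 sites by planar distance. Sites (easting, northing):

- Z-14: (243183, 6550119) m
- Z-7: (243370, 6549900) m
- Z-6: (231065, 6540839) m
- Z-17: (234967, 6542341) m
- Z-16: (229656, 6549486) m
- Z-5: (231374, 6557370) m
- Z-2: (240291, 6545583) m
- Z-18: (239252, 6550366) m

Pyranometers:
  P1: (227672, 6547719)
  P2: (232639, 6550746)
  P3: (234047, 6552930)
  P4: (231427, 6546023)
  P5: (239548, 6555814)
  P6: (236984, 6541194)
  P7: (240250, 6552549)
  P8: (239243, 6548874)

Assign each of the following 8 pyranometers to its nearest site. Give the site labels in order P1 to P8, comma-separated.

P1 → Z-16 (d²=7058545.00)
P2 → Z-16 (d²=10485889.00)
P3 → Z-5 (d²=26858529.00)
P4 → Z-16 (d²=15128810.00)
P5 → Z-18 (d²=29768320.00)
P6 → Z-17 (d²=5383898.00)
P7 → Z-18 (d²=5761493.00)
P8 → Z-18 (d²=2226145.00)

Z-16, Z-16, Z-5, Z-16, Z-18, Z-17, Z-18, Z-18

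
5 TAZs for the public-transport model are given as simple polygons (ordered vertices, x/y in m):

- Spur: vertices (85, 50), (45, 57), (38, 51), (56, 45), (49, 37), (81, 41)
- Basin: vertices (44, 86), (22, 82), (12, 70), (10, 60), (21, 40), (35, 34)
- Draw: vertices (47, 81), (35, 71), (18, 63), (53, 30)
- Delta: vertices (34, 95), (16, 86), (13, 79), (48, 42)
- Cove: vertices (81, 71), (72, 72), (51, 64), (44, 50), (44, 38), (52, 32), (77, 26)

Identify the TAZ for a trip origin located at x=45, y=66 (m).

Draw

Cast a ray rightward from (45, 66). For each polygon, the edges (by vertex number in listed order) whose endpoints lie on opposite sides of y = 66, where each meets that height, and whether that is right or left of the point:
Spur: no edge straddles that height → 0 crossings.
Basin: 3–4 at x≈11.2 (left), 6–1 at x≈40.5 (left) → 0 crossings.
Draw: 2–3 at x≈24.4 (left), 4–1 at x≈48.8 (right) → 1 crossing.
Delta: 3–4 at x≈25.3 (left), 4–1 at x≈41.7 (left) → 0 crossings.
Cove: 2–3 at x≈56.2 (right), 7–1 at x≈80.6 (right) → 2 crossings.
Only Draw has an odd count, so the point is inside Draw.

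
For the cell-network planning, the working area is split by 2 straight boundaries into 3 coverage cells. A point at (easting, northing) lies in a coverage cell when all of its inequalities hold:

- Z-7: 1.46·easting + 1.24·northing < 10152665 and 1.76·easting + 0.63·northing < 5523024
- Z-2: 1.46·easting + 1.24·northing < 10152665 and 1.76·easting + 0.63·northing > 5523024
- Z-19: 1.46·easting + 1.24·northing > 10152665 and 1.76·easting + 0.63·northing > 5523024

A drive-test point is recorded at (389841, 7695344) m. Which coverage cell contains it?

1.46·389841 + 1.24·7695344 = 10111394.420, which is < 10152665
1.76·389841 + 0.63·7695344 = 5534186.880, which is > 5523024
This sign pattern matches Z-2.

Z-2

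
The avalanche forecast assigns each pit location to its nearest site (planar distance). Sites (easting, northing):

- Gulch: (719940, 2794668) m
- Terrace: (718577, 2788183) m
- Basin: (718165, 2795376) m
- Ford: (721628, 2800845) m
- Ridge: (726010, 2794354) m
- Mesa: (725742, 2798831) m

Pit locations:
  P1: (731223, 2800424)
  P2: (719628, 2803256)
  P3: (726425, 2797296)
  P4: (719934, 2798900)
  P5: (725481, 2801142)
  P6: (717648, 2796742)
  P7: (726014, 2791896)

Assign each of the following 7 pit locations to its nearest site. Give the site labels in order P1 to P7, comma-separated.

Mesa, Ford, Mesa, Ford, Mesa, Basin, Ridge

P1 → Mesa (d²=32579010.00)
P2 → Ford (d²=9812921.00)
P3 → Mesa (d²=2822714.00)
P4 → Ford (d²=6652661.00)
P5 → Mesa (d²=5408842.00)
P6 → Basin (d²=2133245.00)
P7 → Ridge (d²=6041780.00)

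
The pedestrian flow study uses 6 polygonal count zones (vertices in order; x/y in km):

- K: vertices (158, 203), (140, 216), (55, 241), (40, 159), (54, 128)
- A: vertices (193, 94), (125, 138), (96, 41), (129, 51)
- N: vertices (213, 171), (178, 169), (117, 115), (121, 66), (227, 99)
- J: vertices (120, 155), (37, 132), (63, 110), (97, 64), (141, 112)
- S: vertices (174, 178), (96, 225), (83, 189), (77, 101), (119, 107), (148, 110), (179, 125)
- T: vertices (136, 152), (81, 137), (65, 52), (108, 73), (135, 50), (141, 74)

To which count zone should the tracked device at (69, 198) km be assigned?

K

Cast a ray rightward from (69, 198). For each polygon, the edges (by vertex number in listed order) whose endpoints lie on opposite sides of y = 198, where each meets that height, and whether that is right or left of the point:
K: 3–4 at x≈47.1 (left), 5–1 at x≈151.1 (right) → 1 crossing.
A: no edge straddles that height → 0 crossings.
N: no edge straddles that height → 0 crossings.
J: no edge straddles that height → 0 crossings.
S: 1–2 at x≈140.8 (right), 2–3 at x≈86.2 (right) → 2 crossings.
T: no edge straddles that height → 0 crossings.
Only K has an odd count, so the point is inside K.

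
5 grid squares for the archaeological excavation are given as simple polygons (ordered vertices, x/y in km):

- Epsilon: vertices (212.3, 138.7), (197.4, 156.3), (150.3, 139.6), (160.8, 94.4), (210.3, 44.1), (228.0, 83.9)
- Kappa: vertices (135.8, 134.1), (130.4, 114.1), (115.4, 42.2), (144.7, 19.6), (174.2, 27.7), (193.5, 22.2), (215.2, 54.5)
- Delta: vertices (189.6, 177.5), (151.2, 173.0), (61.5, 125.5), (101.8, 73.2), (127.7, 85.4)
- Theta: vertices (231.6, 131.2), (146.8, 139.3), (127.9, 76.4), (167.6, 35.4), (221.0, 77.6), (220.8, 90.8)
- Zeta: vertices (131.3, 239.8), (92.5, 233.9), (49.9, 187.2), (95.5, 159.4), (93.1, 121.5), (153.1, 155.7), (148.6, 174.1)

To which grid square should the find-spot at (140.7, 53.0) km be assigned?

Cast a ray rightward from (140.7, 53.0). For each polygon, the edges (by vertex number in listed order) whose endpoints lie on opposite sides of y = 53.0, where each meets that height, and whether that is right or left of the point:
Epsilon: 4–5 at x≈201.54 (right), 5–6 at x≈214.26 (right) → 2 crossings.
Kappa: 2–3 at x≈117.65 (left), 6–7 at x≈214.19 (right) → 1 crossing.
Delta: no edge straddles that height → 0 crossings.
Theta: 3–4 at x≈150.56 (right), 4–5 at x≈189.87 (right) → 2 crossings.
Zeta: no edge straddles that height → 0 crossings.
Only Kappa has an odd count, so the point is inside Kappa.

Kappa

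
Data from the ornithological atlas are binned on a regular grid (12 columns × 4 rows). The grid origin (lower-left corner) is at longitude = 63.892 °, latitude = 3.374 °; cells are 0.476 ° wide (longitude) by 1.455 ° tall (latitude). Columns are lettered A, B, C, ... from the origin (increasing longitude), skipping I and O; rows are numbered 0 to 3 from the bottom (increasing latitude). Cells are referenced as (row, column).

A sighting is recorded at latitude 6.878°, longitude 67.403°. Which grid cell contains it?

Column index: ⌊(67.403 − 63.892) / 0.476⌋ = ⌊7.376⌋ = 7 → column H
Row offset from origin: ⌊(6.878 − 3.374) / 1.455⌋ = ⌊2.408⌋ = 2 → row 2

(2, H)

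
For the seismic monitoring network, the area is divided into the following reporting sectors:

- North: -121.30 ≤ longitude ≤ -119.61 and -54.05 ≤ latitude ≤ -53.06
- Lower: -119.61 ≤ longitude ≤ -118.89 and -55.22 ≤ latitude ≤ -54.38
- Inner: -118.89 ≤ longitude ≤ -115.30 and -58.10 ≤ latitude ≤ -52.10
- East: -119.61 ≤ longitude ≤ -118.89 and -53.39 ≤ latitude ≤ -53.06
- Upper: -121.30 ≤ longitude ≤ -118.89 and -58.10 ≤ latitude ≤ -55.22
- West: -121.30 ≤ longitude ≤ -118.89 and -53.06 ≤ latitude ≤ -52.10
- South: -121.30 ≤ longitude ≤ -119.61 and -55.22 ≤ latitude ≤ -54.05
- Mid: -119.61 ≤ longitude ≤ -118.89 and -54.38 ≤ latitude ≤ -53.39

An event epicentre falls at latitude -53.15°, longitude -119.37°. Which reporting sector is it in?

East

The point has longitude = -119.37 and latitude = -53.15.
Only East satisfies -119.61 ≤ longitude ≤ -118.89 and -53.39 ≤ latitude ≤ -53.06.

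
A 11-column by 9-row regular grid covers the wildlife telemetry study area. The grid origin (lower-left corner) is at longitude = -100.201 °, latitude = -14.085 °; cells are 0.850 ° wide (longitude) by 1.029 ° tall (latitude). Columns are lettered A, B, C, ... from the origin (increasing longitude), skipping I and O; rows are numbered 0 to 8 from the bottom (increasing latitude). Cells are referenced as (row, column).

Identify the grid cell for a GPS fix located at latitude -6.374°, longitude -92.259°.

(7, K)

Column index: ⌊(-92.259 − -100.201) / 0.850⌋ = ⌊9.344⌋ = 9 → column K
Row offset from origin: ⌊(-6.374 − -14.085) / 1.029⌋ = ⌊7.494⌋ = 7 → row 7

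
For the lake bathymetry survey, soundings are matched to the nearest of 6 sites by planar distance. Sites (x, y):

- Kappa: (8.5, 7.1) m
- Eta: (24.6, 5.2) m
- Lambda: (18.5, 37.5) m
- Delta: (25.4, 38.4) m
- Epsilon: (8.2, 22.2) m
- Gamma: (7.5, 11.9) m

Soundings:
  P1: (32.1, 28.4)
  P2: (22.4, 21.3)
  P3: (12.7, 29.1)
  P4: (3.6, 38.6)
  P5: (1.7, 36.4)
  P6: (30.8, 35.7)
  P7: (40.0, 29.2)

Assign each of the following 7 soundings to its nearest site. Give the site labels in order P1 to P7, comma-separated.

Delta, Epsilon, Epsilon, Lambda, Epsilon, Delta, Delta

P1 → Delta (d²=144.89)
P2 → Epsilon (d²=202.45)
P3 → Epsilon (d²=67.86)
P4 → Lambda (d²=223.22)
P5 → Epsilon (d²=243.89)
P6 → Delta (d²=36.45)
P7 → Delta (d²=297.80)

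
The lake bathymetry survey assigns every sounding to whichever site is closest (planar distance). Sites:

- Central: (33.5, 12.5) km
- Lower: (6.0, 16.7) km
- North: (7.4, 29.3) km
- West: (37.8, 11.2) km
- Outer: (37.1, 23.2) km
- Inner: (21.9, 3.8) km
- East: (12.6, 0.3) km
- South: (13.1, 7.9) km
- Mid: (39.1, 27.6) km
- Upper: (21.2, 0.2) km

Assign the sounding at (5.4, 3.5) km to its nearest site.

East

Squared distances to each site:
Central: 870.610; Lower: 174.600; North: 669.640; West: 1109.050; Outer: 1392.980; Inner: 272.340; East: 62.080; South: 78.650; Mid: 1716.500; Upper: 260.530.
Minimum at East.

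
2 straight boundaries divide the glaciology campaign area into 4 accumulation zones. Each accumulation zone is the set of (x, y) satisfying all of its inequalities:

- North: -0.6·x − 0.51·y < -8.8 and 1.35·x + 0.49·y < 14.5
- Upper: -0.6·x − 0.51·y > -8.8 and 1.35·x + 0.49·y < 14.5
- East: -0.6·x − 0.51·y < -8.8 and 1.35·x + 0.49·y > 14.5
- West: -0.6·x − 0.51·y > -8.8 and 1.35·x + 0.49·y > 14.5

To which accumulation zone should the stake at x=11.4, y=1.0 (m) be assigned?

-0.6·11.4 − 0.51·1.0 = -7.350, which is > -8.8
1.35·11.4 + 0.49·1.0 = 15.880, which is > 14.5
This sign pattern matches West.

West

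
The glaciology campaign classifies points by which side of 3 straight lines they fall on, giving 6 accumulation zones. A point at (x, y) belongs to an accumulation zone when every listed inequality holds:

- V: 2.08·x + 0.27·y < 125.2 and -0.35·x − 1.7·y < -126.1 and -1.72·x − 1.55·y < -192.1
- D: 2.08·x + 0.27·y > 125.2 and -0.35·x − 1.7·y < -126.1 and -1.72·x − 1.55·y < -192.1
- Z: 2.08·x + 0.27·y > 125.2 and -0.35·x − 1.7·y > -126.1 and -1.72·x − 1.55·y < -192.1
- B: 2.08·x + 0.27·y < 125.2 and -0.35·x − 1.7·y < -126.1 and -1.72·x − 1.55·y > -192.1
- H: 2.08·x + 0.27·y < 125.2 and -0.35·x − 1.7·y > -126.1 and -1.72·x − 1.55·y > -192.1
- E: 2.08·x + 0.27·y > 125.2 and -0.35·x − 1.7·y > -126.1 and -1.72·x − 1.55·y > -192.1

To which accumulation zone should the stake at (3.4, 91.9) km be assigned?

2.08·3.4 + 0.27·91.9 = 31.885, which is < 125.2
-0.35·3.4 − 1.7·91.9 = -157.420, which is < -126.1
-1.72·3.4 − 1.55·91.9 = -148.293, which is > -192.1
This sign pattern matches B.

B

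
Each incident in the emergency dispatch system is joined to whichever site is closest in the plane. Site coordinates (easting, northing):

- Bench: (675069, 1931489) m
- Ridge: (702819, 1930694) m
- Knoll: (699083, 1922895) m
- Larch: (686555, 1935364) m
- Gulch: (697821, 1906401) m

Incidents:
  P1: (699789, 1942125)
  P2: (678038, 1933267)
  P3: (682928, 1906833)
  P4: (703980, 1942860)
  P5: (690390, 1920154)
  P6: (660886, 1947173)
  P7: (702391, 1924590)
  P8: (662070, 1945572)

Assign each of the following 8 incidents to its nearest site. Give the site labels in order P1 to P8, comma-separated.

Ridge, Bench, Gulch, Ridge, Knoll, Bench, Knoll, Bench

P1 → Ridge (d²=139848661.00)
P2 → Bench (d²=11976245.00)
P3 → Gulch (d²=221988073.00)
P4 → Ridge (d²=149359477.00)
P5 → Knoll (d²=83081330.00)
P6 → Bench (d²=447145345.00)
P7 → Knoll (d²=13815889.00)
P8 → Bench (d²=367304890.00)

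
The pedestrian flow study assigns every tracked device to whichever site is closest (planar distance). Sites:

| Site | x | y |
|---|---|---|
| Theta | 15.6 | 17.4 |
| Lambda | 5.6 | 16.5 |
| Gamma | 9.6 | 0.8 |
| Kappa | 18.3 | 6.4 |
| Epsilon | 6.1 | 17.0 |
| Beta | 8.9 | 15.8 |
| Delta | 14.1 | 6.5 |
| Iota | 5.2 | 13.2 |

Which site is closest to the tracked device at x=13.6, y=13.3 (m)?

Squared distances to each site:
Theta: 20.810; Lambda: 74.240; Gamma: 172.250; Kappa: 69.700; Epsilon: 69.940; Beta: 28.340; Delta: 46.490; Iota: 70.570.
Minimum at Theta.

Theta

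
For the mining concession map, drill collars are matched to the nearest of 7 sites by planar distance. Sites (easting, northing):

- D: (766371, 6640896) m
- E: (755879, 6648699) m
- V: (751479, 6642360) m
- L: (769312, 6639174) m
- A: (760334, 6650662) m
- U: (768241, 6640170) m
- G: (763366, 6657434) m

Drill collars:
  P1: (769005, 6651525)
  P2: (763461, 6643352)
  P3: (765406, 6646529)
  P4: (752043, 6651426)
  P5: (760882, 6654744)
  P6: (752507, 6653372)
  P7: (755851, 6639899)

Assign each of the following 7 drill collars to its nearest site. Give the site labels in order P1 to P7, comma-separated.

G, D, D, E, G, E, V

P1 → G (d²=66714602.00)
P2 → D (d²=14500036.00)
P3 → D (d²=32661914.00)
P4 → E (d²=22151425.00)
P5 → G (d²=13406356.00)
P6 → E (d²=33207313.00)
P7 → V (d²=25170905.00)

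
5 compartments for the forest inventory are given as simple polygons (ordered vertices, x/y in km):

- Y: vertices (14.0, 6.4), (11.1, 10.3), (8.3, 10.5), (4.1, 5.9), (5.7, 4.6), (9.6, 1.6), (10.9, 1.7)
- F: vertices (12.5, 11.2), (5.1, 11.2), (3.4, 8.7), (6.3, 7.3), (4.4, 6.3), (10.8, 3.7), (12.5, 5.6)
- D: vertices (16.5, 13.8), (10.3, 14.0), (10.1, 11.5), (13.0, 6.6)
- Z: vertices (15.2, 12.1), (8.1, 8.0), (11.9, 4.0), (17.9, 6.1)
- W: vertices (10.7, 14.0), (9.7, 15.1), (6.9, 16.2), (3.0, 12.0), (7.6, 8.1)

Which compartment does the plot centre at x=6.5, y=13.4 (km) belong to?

Cast a ray rightward from (6.5, 13.4). For each polygon, the edges (by vertex number in listed order) whose endpoints lie on opposite sides of y = 13.4, where each meets that height, and whether that is right or left of the point:
Y: no edge straddles that height → 0 crossings.
F: no edge straddles that height → 0 crossings.
D: 2–3 at x≈10.25 (right), 4–1 at x≈16.31 (right) → 2 crossings.
Z: no edge straddles that height → 0 crossings.
W: 3–4 at x≈4.30 (left), 5–1 at x≈10.38 (right) → 1 crossing.
Only W has an odd count, so the point is inside W.

W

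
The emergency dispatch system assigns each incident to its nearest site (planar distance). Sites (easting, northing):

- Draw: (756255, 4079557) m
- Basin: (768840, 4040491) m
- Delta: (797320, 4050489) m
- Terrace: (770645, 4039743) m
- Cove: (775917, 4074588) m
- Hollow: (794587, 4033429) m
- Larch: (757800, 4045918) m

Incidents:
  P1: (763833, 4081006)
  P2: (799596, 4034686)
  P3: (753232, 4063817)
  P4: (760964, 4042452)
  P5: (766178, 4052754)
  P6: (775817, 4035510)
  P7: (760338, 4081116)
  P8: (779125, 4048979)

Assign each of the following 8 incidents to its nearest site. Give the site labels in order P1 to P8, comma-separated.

Draw, Hollow, Draw, Larch, Larch, Terrace, Draw, Terrace

P1 → Draw (d²=59525685.00)
P2 → Hollow (d²=26670130.00)
P3 → Draw (d²=256886129.00)
P4 → Larch (d²=22024052.00)
P5 → Larch (d²=116921780.00)
P6 → Terrace (d²=44667873.00)
P7 → Draw (d²=19101370.00)
P8 → Terrace (d²=157214096.00)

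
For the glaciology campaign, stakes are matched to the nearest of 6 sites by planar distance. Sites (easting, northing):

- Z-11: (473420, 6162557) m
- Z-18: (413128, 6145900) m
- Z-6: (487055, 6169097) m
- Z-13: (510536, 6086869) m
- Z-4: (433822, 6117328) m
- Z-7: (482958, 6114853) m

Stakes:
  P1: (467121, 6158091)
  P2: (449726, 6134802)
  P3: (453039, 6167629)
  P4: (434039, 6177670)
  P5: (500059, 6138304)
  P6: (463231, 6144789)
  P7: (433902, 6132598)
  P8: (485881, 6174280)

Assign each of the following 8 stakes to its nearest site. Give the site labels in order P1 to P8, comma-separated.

P1 → Z-11 (d²=59622557.00)
P2 → Z-4 (d²=558277892.00)
P3 → Z-11 (d²=441110345.00)
P4 → Z-18 (d²=1446602821.00)
P5 → Z-7 (d²=842393602.00)
P6 → Z-11 (d²=419517545.00)
P7 → Z-4 (d²=233179300.00)
P8 → Z-6 (d²=28241765.00)

Z-11, Z-4, Z-11, Z-18, Z-7, Z-11, Z-4, Z-6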